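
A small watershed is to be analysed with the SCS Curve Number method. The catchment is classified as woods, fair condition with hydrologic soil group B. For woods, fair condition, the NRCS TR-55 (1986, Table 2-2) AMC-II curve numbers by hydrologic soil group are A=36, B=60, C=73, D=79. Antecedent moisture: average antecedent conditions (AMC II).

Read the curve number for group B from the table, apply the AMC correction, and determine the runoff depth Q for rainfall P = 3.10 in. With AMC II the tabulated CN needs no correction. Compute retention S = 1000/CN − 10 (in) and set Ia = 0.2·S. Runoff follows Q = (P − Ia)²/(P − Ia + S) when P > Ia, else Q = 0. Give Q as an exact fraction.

Q = 2809/7590 in ≈ 0.370 in

NRCS table: woods, fair condition, soil group B → CN(II) = 60
AMC II — tabulated CN = 60 applies directly.
Retention S: 1000/CN − 10 with CN=60.000 → S = 20/3 ≈ 6.667 in
Initial abstraction Ia = S/5 = (20/3)/5 = 4/3 ≈ 1.333 in
Excess rainfall: 3.100 − 1.333 = 1.767 in; P > Ia so Q > 0
Q = (53/30)²/((53/30) + 20/3) = (2809/900)/(253/30) = 2809/7590 in ≈ 0.370 in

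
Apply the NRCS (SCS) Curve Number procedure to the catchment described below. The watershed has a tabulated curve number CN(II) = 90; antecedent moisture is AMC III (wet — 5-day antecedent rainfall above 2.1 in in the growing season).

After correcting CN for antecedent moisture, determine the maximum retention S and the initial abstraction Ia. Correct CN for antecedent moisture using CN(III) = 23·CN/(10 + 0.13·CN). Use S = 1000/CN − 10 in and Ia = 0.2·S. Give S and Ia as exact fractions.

S = 100/207 in ≈ 0.483 in; Ia = 20/207 in ≈ 0.097 in

Wet (AMC III): CN(III) = 23·90/(10 + 0.13·90) = 2070/(217/10) = 20700/217 ≈ 95.392
Max retention: S = 1000/(20700/217) − 10 = 100/207 in (≈ 0.483 in)
Initial abstraction Ia = S/5 = (100/207)/5 = 20/207 ≈ 0.097 in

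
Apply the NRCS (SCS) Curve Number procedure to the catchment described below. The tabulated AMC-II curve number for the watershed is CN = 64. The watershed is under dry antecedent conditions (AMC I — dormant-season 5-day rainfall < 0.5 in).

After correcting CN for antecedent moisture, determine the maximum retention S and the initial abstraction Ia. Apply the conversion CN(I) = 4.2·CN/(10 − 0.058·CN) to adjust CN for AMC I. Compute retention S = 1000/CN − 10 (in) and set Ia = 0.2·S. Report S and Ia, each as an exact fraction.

CN(I) from CN(II)=64: (4.2·64)/(10 − 0.058·64) = 5600/131 ≈ 42.748
Retention S: 1000/CN − 10 with CN=42.748 → S = 375/28 ≈ 13.393 in
Ia = 0.2·(375/28) = 75/28 in ≈ 2.679 in

S = 375/28 in ≈ 13.393 in; Ia = 75/28 in ≈ 2.679 in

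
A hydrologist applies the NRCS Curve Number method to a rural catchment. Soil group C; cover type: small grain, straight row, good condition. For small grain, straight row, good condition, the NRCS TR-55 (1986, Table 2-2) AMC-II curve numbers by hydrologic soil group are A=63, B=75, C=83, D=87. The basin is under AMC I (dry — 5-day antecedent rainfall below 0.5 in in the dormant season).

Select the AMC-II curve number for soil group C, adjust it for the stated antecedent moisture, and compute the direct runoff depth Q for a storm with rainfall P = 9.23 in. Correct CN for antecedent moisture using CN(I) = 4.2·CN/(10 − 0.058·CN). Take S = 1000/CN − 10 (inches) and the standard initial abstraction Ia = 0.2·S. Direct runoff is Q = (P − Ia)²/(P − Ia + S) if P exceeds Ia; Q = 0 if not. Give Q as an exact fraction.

Q = 2070113786521/398935922700 in ≈ 5.189 in

NRCS table: small grain, straight row, good condition, soil group C → CN(II) = 83
Adjust CN=83 to AMC I: 4.2·83/(10 − 0.058·83) → (1743/5) ÷ (2593/500) = 174300/2593 ≈ 67.219
Retention S: 1000/CN − 10 with CN=67.219 → S = 8500/1743 ≈ 4.877 in
Initial abstraction Ia = S/5 = (8500/1743)/5 = 1700/1743 ≈ 0.975 in
Since P=9.230 > Ia=0.975: effective rainfall P−Ia = 1438789/174300 in
Q = (1438789/174300)²/((1438789/174300) + 8500/1743) = (2070113786521/30380490000)/(2288789/174300) = 2070113786521/398935922700 in ≈ 5.189 in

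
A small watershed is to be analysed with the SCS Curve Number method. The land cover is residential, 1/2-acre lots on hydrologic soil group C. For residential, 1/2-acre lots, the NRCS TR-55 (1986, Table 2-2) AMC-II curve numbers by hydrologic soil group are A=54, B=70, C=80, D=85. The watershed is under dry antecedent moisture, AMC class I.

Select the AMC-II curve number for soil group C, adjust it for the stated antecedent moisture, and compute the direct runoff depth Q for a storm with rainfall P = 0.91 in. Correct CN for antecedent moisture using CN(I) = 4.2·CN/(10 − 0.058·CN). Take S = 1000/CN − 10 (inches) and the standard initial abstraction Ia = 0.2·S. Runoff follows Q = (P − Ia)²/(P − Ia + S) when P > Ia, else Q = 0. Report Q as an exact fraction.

Q = 0 in ≈ 0.000 in

NRCS table: residential, 1/2-acre lots, soil group C → CN(II) = 80
Adjust CN=80 to AMC I: 4.2·80/(10 − 0.058·80) → 336 ÷ (134/25) = 4200/67 ≈ 62.687
S = 1000/(4200/67) − 10 = 125/21 in ≈ 5.952 in
Ia = 0.2·(125/21) = 25/21 in ≈ 1.190 in
P = 0.910 ≤ Ia = 1.190 in: entire storm abstracted, Q = 0.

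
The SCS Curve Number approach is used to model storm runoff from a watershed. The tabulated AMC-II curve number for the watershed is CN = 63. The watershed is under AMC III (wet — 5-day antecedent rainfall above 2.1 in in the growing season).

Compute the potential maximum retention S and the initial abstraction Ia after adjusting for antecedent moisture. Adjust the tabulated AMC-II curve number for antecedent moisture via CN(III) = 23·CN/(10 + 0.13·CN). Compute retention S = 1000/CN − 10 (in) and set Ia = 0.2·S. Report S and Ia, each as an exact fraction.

Wet (AMC III): CN(III) = 23·63/(10 + 0.13·63) = 1449/(1819/100) = 144900/1819 ≈ 79.659
S = 1000/(144900/1819) − 10 = 3700/1449 in ≈ 2.553 in
Initial abstraction Ia = S/5 = (3700/1449)/5 = 740/1449 ≈ 0.511 in

S = 3700/1449 in ≈ 2.553 in; Ia = 740/1449 in ≈ 0.511 in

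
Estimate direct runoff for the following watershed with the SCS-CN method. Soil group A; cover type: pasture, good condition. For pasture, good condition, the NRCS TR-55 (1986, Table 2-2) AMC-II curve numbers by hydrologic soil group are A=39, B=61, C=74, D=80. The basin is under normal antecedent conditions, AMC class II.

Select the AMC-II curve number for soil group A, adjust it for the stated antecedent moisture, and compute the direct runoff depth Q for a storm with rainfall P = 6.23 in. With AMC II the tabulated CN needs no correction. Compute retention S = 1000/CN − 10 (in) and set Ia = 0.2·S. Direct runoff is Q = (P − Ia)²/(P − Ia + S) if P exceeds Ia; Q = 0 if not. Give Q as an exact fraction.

NRCS table: pasture, good condition, soil group A → CN(II) = 39
Average conditions: CN = 39 (no AMC adjustment).
Max retention: S = 1000/39 − 10 = 610/39 in (≈ 15.641 in)
Initial abstraction Ia = S/5 = (610/39)/5 = 122/39 ≈ 3.128 in
Excess rainfall: 6.230 − 3.128 = 3.102 in; P > Ia so Q > 0
Q = (12097/3900)²/((12097/3900) + 610/39) = (146337409/15210000)/(73097/3900) = 146337409/285078300 in ≈ 0.513 in

Q = 146337409/285078300 in ≈ 0.513 in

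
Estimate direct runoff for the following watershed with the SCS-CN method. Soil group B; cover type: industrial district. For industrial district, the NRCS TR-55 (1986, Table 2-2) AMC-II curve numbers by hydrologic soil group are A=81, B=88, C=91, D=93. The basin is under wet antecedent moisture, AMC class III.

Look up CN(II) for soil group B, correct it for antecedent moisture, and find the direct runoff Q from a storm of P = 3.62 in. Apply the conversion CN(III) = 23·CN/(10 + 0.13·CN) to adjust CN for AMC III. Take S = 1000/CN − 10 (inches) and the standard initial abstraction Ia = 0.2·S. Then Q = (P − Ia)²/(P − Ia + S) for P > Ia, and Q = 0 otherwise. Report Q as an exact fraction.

NRCS table: industrial district, soil group B → CN(II) = 88
Wet (AMC III): CN(III) = 23·88/(10 + 0.13·88) = 2024/(536/25) = 6325/67 ≈ 94.403
Retention S: 1000/CN − 10 with CN=94.403 → S = 150/253 ≈ 0.593 in
Ia = 0.2·(150/253) = 30/253 in ≈ 0.119 in
Since P=3.620 > Ia=0.119: effective rainfall P−Ia = 44293/12650 in
Runoff Q = (P−Ia)²/(P−Ia+S) = (3.501)²/(3.501+0.593) = 1961869849/655181450 ≈ 2.994 in

Q = 1961869849/655181450 in ≈ 2.994 in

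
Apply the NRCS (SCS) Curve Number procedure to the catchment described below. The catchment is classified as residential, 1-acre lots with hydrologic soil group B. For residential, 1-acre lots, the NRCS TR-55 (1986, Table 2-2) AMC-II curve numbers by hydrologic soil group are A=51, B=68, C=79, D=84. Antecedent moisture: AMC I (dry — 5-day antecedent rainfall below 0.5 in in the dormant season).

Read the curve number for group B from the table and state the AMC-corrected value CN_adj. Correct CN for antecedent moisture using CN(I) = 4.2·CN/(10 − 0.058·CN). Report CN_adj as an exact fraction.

CN_adj = 35700/757 ≈ 47.160

NRCS table: residential, 1-acre lots, soil group B → CN(II) = 68
CN(I) from CN(II)=68: (4.2·68)/(10 − 0.058·68) = 35700/757 ≈ 47.160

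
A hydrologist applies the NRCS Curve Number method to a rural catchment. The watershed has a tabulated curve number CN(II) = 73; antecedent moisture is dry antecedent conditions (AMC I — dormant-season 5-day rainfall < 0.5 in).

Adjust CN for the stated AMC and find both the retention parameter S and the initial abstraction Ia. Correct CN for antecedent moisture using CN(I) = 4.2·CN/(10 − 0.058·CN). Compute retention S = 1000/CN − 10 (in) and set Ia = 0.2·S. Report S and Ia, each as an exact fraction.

CN(I) from CN(II)=73: (4.2·73)/(10 − 0.058·73) = 51100/961 ≈ 53.174
Max retention: S = 1000/(51100/961) − 10 = 4500/511 in (≈ 8.806 in)
Initial abstraction Ia = S/5 = (4500/511)/5 = 900/511 ≈ 1.761 in

S = 4500/511 in ≈ 8.806 in; Ia = 900/511 in ≈ 1.761 in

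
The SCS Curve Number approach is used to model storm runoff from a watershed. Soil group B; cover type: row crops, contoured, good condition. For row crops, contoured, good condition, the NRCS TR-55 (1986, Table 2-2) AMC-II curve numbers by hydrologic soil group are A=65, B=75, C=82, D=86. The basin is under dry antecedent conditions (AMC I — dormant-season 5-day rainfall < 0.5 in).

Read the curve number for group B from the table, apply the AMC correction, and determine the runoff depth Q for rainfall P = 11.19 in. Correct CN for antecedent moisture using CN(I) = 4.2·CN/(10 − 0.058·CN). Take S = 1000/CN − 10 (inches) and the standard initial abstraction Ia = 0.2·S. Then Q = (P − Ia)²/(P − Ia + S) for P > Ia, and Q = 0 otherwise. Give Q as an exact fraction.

Q = 3659887009/696131100 in ≈ 5.257 in

NRCS table: row crops, contoured, good condition, soil group B → CN(II) = 75
Dry (AMC I): CN(I) = 4.2·75/(10 − 0.058·75) = 315/(113/20) = 6300/113 ≈ 55.752
Retention S: 1000/CN − 10 with CN=55.752 → S = 500/63 ≈ 7.937 in
Ia = 0.2·(500/63) = 100/63 in ≈ 1.587 in
Excess rainfall: 11.190 − 1.587 = 9.603 in; P > Ia so Q > 0
Q: (60497/6300)² ÷ (110497/6300) = 3659887009/696131100 in (≈ 5.257 in)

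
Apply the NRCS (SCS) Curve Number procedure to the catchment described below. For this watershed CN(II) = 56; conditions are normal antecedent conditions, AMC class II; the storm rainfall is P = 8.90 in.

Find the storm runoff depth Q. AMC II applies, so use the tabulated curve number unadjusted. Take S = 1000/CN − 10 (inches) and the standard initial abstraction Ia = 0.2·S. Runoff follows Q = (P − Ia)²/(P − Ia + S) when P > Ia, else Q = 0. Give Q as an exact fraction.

Average conditions: CN = 56 (no AMC adjustment).
Max retention: S = 1000/56 − 10 = 55/7 in (≈ 7.857 in)
Ia = 0.2S: 0.2·7.857 = 1.571 in (exactly 11/7)
Since P=8.900 > Ia=1.571: effective rainfall P−Ia = 513/70 in
Runoff Q = (P−Ia)²/(P−Ia+S) = (7.329)²/(7.329+7.857) = 263169/74410 ≈ 3.537 in

Q = 263169/74410 in ≈ 3.537 in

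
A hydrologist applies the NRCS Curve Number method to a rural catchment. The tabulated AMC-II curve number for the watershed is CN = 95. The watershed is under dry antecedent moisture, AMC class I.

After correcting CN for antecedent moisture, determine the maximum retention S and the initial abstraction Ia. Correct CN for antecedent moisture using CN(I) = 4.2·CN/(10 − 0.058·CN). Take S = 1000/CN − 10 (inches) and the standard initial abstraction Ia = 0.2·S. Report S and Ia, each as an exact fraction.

CN(I) from CN(II)=95: (4.2·95)/(10 − 0.058·95) = 39900/449 ≈ 88.864
S = 1000/(39900/449) − 10 = 500/399 in ≈ 1.253 in
Ia = 0.2·(500/399) = 100/399 in ≈ 0.251 in

S = 500/399 in ≈ 1.253 in; Ia = 100/399 in ≈ 0.251 in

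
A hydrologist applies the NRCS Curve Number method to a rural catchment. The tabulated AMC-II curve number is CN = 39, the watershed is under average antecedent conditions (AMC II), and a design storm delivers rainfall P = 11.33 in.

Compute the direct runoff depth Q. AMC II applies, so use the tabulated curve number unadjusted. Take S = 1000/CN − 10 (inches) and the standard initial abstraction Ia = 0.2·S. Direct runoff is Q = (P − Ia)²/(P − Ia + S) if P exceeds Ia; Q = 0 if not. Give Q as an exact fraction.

CN(II) = 39; AMC II needs no correction.
S = 1000/39 − 10 = 610/39 in ≈ 15.641 in
Initial abstraction Ia = S/5 = (610/39)/5 = 122/39 ≈ 3.128 in
Since P=11.330 > Ia=3.128: effective rainfall P−Ia = 31987/3900 in
Q = (31987/3900)²/((31987/3900) + 610/39) = (1023168169/15210000)/(92987/3900) = 1023168169/362649300 in ≈ 2.821 in

Q = 1023168169/362649300 in ≈ 2.821 in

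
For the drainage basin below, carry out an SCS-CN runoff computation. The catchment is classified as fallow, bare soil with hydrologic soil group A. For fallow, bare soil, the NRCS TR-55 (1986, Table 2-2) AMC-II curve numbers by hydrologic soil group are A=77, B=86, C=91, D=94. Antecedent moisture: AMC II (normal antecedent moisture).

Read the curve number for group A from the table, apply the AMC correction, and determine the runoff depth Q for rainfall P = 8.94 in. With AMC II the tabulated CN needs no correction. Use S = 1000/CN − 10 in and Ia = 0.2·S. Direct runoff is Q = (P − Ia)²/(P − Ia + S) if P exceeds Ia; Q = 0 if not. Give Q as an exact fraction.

NRCS table: fallow, bare soil, soil group A → CN(II) = 77
CN(II) = 77; AMC II needs no correction.
S = 1000/77 − 10 = 230/77 in ≈ 2.987 in
Ia = 0.2S: 0.2·2.987 = 0.597 in (exactly 46/77)
Since P=8.940 > Ia=0.597: effective rainfall P−Ia = 32119/3850 in
Runoff Q = (P−Ia)²/(P−Ia+S) = (8.343)²/(8.343+2.987) = 1031630161/167933150 ≈ 6.143 in

Q = 1031630161/167933150 in ≈ 6.143 in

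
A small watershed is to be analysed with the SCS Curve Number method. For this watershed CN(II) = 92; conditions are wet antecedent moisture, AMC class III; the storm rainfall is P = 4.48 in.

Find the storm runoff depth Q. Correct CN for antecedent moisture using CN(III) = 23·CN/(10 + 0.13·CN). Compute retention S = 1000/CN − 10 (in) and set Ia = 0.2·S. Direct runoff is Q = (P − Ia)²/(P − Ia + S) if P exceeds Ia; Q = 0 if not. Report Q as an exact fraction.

CN(III) from CN(II)=92: (23·92)/(10 + 0.13·92) = 52900/549 ≈ 96.357
Retention S: 1000/CN − 10 with CN=96.357 → S = 200/529 ≈ 0.378 in
Ia = 0.2S: 0.2·0.378 = 0.076 in (exactly 40/529)
Since P=4.480 > Ia=0.076: effective rainfall P−Ia = 58248/13225 in
Runoff Q = (P−Ia)²/(P−Ia+S) = (4.404)²/(4.404+0.378) = 212051844/52278425 ≈ 4.056 in

Q = 212051844/52278425 in ≈ 4.056 in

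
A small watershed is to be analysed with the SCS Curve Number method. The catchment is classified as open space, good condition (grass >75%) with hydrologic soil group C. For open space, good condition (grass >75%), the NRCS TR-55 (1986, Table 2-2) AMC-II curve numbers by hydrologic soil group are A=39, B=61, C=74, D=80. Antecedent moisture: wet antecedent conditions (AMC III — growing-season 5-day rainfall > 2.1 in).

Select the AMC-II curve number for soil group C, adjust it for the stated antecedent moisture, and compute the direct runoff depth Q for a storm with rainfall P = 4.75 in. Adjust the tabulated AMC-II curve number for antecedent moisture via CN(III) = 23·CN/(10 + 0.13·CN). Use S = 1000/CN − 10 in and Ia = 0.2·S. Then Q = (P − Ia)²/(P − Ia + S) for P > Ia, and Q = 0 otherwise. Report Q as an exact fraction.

Q = 228886641/69199916 in ≈ 3.308 in

NRCS table: open space, good condition (grass >75%), soil group C → CN(II) = 74
CN(III) from CN(II)=74: (23·74)/(10 + 0.13·74) = 85100/981 ≈ 86.748
S = 1000/(85100/981) − 10 = 1300/851 in ≈ 1.528 in
Ia = 0.2·(1300/851) = 260/851 in ≈ 0.306 in
P − Ia = 4.750 − 0.306 = 15129/3404 ≈ 4.444 in (> 0, runoff occurs)
Q: (15129/3404)² ÷ (20329/3404) = 228886641/69199916 in (≈ 3.308 in)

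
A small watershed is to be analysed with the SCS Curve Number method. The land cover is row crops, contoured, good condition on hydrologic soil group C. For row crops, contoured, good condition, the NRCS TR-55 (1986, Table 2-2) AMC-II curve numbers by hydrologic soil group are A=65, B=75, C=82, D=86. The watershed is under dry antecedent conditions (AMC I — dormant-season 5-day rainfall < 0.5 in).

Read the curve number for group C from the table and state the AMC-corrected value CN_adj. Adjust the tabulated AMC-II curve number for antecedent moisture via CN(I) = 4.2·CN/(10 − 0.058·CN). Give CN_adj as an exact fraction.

CN_adj = 28700/437 ≈ 65.675

NRCS table: row crops, contoured, good condition, soil group C → CN(II) = 82
Dry (AMC I): CN(I) = 4.2·82/(10 − 0.058·82) = (1722/5)/(1311/250) = 28700/437 ≈ 65.675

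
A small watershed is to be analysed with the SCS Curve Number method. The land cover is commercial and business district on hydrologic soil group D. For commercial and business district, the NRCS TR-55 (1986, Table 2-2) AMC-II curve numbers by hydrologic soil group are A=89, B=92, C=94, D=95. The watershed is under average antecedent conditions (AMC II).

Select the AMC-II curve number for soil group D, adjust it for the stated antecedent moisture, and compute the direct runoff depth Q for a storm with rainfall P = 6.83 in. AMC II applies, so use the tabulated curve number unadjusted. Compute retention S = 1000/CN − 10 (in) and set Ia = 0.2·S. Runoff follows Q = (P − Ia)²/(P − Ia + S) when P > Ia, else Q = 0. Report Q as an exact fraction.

NRCS table: commercial and business district, soil group D → CN(II) = 95
Average conditions: CN = 95 (no AMC adjustment).
Max retention: S = 1000/95 − 10 = 10/19 in (≈ 0.526 in)
Ia = 0.2·(10/19) = 2/19 in ≈ 0.105 in
Excess rainfall: 6.830 − 0.105 = 6.725 in; P > Ia so Q > 0
Q = (12777/1900)²/((12777/1900) + 10/19) = (163251729/3610000)/(13777/1900) = 163251729/26176300 in ≈ 6.237 in

Q = 163251729/26176300 in ≈ 6.237 in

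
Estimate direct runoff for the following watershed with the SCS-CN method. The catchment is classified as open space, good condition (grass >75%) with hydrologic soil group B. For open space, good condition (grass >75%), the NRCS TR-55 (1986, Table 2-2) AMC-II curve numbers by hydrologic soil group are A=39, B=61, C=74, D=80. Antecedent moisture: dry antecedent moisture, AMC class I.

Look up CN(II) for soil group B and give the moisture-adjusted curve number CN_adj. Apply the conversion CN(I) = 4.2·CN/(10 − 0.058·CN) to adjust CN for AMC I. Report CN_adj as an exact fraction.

NRCS table: open space, good condition (grass >75%), soil group B → CN(II) = 61
CN(I) from CN(II)=61: (4.2·61)/(10 − 0.058·61) = 42700/1077 ≈ 39.647

CN_adj = 42700/1077 ≈ 39.647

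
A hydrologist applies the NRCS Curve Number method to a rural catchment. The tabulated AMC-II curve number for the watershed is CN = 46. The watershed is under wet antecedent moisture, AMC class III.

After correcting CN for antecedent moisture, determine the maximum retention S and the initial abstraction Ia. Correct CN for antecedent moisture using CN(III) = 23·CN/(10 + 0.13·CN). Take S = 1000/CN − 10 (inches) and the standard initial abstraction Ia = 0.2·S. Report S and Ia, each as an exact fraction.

Wet (AMC III): CN(III) = 23·46/(10 + 0.13·46) = 1058/(799/50) = 52900/799 ≈ 66.208
Retention S: 1000/CN − 10 with CN=66.208 → S = 2700/529 ≈ 5.104 in
Ia = 0.2·(2700/529) = 540/529 in ≈ 1.021 in

S = 2700/529 in ≈ 5.104 in; Ia = 540/529 in ≈ 1.021 in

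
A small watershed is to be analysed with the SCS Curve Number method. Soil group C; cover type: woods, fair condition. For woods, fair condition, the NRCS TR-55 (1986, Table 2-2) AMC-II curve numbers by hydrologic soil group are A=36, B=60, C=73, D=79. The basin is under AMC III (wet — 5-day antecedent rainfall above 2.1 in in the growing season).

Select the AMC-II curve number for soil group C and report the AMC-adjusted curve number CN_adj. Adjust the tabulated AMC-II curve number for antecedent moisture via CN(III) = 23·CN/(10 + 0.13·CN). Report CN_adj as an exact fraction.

CN_adj = 167900/1949 ≈ 86.147

NRCS table: woods, fair condition, soil group C → CN(II) = 73
CN(III) from CN(II)=73: (23·73)/(10 + 0.13·73) = 167900/1949 ≈ 86.147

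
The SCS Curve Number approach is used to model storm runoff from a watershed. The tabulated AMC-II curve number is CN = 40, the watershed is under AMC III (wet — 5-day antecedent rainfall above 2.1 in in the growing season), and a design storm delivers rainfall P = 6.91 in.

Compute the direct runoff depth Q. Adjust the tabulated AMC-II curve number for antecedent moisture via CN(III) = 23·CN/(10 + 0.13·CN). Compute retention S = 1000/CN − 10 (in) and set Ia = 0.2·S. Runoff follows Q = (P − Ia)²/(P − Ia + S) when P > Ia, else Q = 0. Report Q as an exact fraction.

Q = 166229449/64153900 in ≈ 2.591 in

CN(III) from CN(II)=40: (23·40)/(10 + 0.13·40) = 1150/19 ≈ 60.526
S = 1000/(1150/19) − 10 = 150/23 in ≈ 6.522 in
Ia = 0.2S: 0.2·6.522 = 1.304 in (exactly 30/23)
Since P=6.910 > Ia=1.304: effective rainfall P−Ia = 12893/2300 in
Runoff Q = (P−Ia)²/(P−Ia+S) = (5.606)²/(5.606+6.522) = 166229449/64153900 ≈ 2.591 in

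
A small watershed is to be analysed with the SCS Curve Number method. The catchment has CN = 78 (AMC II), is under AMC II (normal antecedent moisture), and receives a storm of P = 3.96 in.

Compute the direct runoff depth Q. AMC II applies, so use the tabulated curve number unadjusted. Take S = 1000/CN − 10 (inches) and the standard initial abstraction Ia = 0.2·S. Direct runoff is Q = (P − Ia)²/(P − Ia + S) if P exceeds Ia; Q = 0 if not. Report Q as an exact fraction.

Average conditions: CN = 78 (no AMC adjustment).
Max retention: S = 1000/78 − 10 = 110/39 in (≈ 2.821 in)
Ia = 0.2·(110/39) = 22/39 in ≈ 0.564 in
Excess rainfall: 3.960 − 0.564 = 3.396 in; P > Ia so Q > 0
Runoff Q = (P−Ia)²/(P−Ia+S) = (3.396)²/(3.396+2.821) = 996611/537225 ≈ 1.855 in

Q = 996611/537225 in ≈ 1.855 in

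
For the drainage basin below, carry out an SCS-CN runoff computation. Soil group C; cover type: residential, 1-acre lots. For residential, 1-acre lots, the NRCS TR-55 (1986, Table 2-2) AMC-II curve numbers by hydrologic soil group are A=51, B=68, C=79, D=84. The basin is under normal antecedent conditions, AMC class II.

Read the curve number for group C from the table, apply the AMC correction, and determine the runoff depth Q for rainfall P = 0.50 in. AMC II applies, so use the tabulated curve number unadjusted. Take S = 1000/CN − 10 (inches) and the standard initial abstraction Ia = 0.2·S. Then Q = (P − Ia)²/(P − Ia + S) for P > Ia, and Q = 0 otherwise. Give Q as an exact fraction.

Q = 0 in ≈ 0.000 in

NRCS table: residential, 1-acre lots, soil group C → CN(II) = 79
CN(II) = 79; AMC II needs no correction.
Retention S: 1000/CN − 10 with CN=79.000 → S = 210/79 ≈ 2.658 in
Ia = 0.2·(210/79) = 42/79 in ≈ 0.532 in
P = 0.500 ≤ Ia = 0.532 in: entire storm abstracted, Q = 0.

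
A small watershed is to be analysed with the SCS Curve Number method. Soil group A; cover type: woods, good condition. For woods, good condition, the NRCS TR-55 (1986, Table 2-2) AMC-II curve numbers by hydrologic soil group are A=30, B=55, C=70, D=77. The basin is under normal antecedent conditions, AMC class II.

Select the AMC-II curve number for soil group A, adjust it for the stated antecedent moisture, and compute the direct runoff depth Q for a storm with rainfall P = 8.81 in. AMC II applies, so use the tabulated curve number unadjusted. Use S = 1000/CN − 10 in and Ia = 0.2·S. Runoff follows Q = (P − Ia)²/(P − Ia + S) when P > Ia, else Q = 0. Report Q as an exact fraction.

Q = 1545049/2472900 in ≈ 0.625 in

NRCS table: woods, good condition, soil group A → CN(II) = 30
AMC II — tabulated CN = 30 applies directly.
S = 1000/30 − 10 = 70/3 in ≈ 23.333 in
Ia = 0.2S: 0.2·23.333 = 4.667 in (exactly 14/3)
P − Ia = 8.810 − 4.667 = 1243/300 ≈ 4.143 in (> 0, runoff occurs)
Runoff Q = (P−Ia)²/(P−Ia+S) = (4.143)²/(4.143+23.333) = 1545049/2472900 ≈ 0.625 in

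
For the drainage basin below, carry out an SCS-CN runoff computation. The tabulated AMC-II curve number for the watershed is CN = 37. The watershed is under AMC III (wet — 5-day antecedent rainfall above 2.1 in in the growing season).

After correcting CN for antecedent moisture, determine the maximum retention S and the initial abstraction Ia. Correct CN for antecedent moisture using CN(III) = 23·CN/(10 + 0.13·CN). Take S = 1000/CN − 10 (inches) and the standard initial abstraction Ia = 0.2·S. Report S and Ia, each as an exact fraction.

S = 6300/851 in ≈ 7.403 in; Ia = 1260/851 in ≈ 1.481 in

CN(III) from CN(II)=37: (23·37)/(10 + 0.13·37) = 85100/1481 ≈ 57.461
Max retention: S = 1000/(85100/1481) − 10 = 6300/851 in (≈ 7.403 in)
Ia = 0.2·(6300/851) = 1260/851 in ≈ 1.481 in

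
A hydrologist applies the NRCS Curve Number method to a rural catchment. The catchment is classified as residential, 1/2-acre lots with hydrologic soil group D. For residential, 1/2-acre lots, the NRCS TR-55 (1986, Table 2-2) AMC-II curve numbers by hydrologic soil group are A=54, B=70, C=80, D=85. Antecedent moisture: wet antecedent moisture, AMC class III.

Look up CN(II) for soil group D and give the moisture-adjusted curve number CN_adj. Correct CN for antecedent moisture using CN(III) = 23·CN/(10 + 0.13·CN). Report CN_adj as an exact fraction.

CN_adj = 39100/421 ≈ 92.874

NRCS table: residential, 1/2-acre lots, soil group D → CN(II) = 85
Adjust CN=85 to AMC III: 23·85/(10 + 0.13·85) → 1955 ÷ (421/20) = 39100/421 ≈ 92.874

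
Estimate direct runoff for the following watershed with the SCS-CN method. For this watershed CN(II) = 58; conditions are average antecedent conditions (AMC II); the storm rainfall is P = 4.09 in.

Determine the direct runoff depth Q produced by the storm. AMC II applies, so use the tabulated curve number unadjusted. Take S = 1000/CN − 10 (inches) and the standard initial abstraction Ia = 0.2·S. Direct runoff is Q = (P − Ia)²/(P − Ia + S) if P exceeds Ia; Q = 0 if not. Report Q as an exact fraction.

Q = 58690921/83116900 in ≈ 0.706 in

AMC II — tabulated CN = 58 applies directly.
Max retention: S = 1000/58 − 10 = 210/29 in (≈ 7.241 in)
Initial abstraction Ia = S/5 = (210/29)/5 = 42/29 ≈ 1.448 in
Excess rainfall: 4.090 − 1.448 = 2.642 in; P > Ia so Q > 0
Q: (7661/2900)² ÷ (28661/2900) = 58690921/83116900 in (≈ 0.706 in)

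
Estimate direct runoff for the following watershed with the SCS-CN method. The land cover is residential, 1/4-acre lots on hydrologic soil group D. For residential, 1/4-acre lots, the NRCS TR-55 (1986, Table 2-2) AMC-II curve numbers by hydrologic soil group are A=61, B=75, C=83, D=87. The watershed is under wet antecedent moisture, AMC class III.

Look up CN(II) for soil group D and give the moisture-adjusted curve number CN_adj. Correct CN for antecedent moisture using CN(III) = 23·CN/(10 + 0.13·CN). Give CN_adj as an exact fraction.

NRCS table: residential, 1/4-acre lots, soil group D → CN(II) = 87
Wet (AMC III): CN(III) = 23·87/(10 + 0.13·87) = 2001/(2131/100) = 200100/2131 ≈ 93.900

CN_adj = 200100/2131 ≈ 93.900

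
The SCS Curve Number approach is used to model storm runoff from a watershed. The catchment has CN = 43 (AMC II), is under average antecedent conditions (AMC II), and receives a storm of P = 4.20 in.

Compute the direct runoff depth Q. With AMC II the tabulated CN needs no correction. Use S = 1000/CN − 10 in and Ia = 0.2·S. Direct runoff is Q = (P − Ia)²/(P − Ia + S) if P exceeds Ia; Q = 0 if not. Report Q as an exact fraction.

Q = 36963/228115 in ≈ 0.162 in

AMC II — tabulated CN = 43 applies directly.
S = 1000/43 − 10 = 570/43 in ≈ 13.256 in
Ia = 0.2S: 0.2·13.256 = 2.651 in (exactly 114/43)
P − Ia = 4.200 − 2.651 = 333/215 ≈ 1.549 in (> 0, runoff occurs)
Runoff Q = (P−Ia)²/(P−Ia+S) = (1.549)²/(1.549+13.256) = 36963/228115 ≈ 0.162 in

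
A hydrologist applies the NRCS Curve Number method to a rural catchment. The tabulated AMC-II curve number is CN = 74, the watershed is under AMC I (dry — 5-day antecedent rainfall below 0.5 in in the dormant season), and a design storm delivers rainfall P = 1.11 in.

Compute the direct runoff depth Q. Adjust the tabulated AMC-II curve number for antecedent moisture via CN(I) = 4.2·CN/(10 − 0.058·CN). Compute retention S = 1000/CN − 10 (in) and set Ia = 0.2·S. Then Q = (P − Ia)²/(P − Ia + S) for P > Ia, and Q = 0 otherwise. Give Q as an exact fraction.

Adjust CN=74 to AMC I: 4.2·74/(10 − 0.058·74) → (1554/5) ÷ (1427/250) = 77700/1427 ≈ 54.450
Retention S: 1000/CN − 10 with CN=54.450 → S = 6500/777 ≈ 8.366 in
Ia = 0.2S: 0.2·8.366 = 1.673 in (exactly 1300/777)
P = 1.110 ≤ Ia = 1.673 in: entire storm abstracted, Q = 0.

Q = 0 in ≈ 0.000 in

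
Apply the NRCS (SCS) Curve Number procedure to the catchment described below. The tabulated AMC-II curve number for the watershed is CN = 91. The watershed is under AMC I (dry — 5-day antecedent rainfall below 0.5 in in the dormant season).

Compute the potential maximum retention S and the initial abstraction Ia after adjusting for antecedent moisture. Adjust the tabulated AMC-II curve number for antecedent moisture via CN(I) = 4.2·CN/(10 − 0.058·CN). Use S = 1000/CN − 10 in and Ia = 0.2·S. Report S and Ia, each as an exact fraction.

S = 1500/637 in ≈ 2.355 in; Ia = 300/637 in ≈ 0.471 in

CN(I) from CN(II)=91: (4.2·91)/(10 − 0.058·91) = 63700/787 ≈ 80.940
S = 1000/(63700/787) − 10 = 1500/637 in ≈ 2.355 in
Initial abstraction Ia = S/5 = (1500/637)/5 = 300/637 ≈ 0.471 in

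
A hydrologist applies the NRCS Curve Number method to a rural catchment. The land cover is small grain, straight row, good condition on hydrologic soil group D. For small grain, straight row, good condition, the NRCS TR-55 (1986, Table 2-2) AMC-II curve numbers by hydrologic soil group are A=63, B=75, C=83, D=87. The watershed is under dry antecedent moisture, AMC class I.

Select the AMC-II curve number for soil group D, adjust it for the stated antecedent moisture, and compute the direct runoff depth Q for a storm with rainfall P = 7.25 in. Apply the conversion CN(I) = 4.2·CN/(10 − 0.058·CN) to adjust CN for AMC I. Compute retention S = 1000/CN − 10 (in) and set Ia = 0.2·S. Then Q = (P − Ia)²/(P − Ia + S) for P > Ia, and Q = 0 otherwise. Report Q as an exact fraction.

Q = 2283215089/539206164 in ≈ 4.234 in

NRCS table: small grain, straight row, good condition, soil group D → CN(II) = 87
CN(I) from CN(II)=87: (4.2·87)/(10 − 0.058·87) = 182700/2477 ≈ 73.759
S = 1000/(182700/2477) − 10 = 6500/1827 in ≈ 3.558 in
Ia = 0.2·(6500/1827) = 1300/1827 in ≈ 0.712 in
P − Ia = 7.250 − 0.712 = 47783/7308 ≈ 6.538 in (> 0, runoff occurs)
Runoff Q = (P−Ia)²/(P−Ia+S) = (6.538)²/(6.538+3.558) = 2283215089/539206164 ≈ 4.234 in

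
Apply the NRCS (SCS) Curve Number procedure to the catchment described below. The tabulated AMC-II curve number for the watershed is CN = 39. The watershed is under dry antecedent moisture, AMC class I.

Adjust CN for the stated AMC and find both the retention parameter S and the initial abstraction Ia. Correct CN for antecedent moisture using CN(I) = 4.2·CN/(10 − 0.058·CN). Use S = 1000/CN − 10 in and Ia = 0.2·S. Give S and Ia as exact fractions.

S = 30500/819 in ≈ 37.241 in; Ia = 6100/819 in ≈ 7.448 in

Adjust CN=39 to AMC I: 4.2·39/(10 − 0.058·39) → (819/5) ÷ (3869/500) = 81900/3869 ≈ 21.168
S = 1000/(81900/3869) − 10 = 30500/819 in ≈ 37.241 in
Ia = 0.2S: 0.2·37.241 = 7.448 in (exactly 6100/819)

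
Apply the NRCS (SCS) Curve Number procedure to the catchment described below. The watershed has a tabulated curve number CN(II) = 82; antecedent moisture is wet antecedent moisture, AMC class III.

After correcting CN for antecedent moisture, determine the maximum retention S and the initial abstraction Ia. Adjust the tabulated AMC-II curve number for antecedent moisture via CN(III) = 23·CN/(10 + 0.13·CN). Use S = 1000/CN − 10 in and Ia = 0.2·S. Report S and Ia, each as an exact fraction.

Wet (AMC III): CN(III) = 23·82/(10 + 0.13·82) = 1886/(1033/50) = 94300/1033 ≈ 91.288
Max retention: S = 1000/(94300/1033) − 10 = 900/943 in (≈ 0.954 in)
Initial abstraction Ia = S/5 = (900/943)/5 = 180/943 ≈ 0.191 in

S = 900/943 in ≈ 0.954 in; Ia = 180/943 in ≈ 0.191 in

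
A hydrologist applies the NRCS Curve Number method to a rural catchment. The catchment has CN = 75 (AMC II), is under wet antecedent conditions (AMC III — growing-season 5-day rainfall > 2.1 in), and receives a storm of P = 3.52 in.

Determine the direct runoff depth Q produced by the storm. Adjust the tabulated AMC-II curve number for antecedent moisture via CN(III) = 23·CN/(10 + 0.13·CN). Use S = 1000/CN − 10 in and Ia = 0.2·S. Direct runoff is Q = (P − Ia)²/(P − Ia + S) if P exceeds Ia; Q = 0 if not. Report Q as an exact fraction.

Q = 3880898/1740525 in ≈ 2.230 in

CN(III) from CN(II)=75: (23·75)/(10 + 0.13·75) = 6900/79 ≈ 87.342
S = 1000/(6900/79) − 10 = 100/69 in ≈ 1.449 in
Initial abstraction Ia = S/5 = (100/69)/5 = 20/69 ≈ 0.290 in
Excess rainfall: 3.520 − 0.290 = 3.230 in; P > Ia so Q > 0
Q: (5572/1725)² ÷ (8072/1725) = 3880898/1740525 in (≈ 2.230 in)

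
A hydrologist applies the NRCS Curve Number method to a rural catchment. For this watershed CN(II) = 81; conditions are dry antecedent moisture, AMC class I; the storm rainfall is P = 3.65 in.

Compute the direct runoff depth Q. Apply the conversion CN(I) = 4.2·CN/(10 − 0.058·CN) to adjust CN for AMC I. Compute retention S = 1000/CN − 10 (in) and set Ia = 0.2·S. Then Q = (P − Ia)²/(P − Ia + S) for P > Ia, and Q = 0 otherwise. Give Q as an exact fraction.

Q = 7425785929/9395405460 in ≈ 0.790 in

Adjust CN=81 to AMC I: 4.2·81/(10 − 0.058·81) → (1701/5) ÷ (2651/500) = 170100/2651 ≈ 64.164
S = 1000/(170100/2651) − 10 = 9500/1701 in ≈ 5.585 in
Ia = 0.2·(9500/1701) = 1900/1701 in ≈ 1.117 in
P − Ia = 3.650 − 1.117 = 86173/34020 ≈ 2.533 in (> 0, runoff occurs)
Runoff Q = (P−Ia)²/(P−Ia+S) = (2.533)²/(2.533+5.585) = 7425785929/9395405460 ≈ 0.790 in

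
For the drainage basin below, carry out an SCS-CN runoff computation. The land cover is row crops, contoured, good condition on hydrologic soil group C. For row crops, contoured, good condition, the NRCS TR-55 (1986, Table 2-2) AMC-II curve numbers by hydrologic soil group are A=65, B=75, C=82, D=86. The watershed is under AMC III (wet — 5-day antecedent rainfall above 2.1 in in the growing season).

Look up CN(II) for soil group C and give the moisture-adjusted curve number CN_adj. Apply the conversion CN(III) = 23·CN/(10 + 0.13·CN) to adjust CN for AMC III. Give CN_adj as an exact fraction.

NRCS table: row crops, contoured, good condition, soil group C → CN(II) = 82
Wet (AMC III): CN(III) = 23·82/(10 + 0.13·82) = 1886/(1033/50) = 94300/1033 ≈ 91.288

CN_adj = 94300/1033 ≈ 91.288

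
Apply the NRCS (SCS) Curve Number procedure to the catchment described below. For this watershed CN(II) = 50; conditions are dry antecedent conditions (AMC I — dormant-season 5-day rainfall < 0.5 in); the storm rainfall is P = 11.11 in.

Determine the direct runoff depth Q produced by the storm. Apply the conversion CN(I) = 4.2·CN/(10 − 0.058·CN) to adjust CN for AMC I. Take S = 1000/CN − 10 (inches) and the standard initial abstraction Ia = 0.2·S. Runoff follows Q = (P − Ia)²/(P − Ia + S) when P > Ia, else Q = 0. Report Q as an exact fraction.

Dry (AMC I): CN(I) = 4.2·50/(10 − 0.058·50) = 210/(71/10) = 2100/71 ≈ 29.577
Retention S: 1000/CN − 10 with CN=29.577 → S = 500/21 ≈ 23.810 in
Ia = 0.2·(500/21) = 100/21 in ≈ 4.762 in
P − Ia = 11.110 − 4.762 = 13331/2100 ≈ 6.348 in (> 0, runoff occurs)
Q: (13331/2100)² ÷ (63331/2100) = 177715561/132995100 in (≈ 1.336 in)

Q = 177715561/132995100 in ≈ 1.336 in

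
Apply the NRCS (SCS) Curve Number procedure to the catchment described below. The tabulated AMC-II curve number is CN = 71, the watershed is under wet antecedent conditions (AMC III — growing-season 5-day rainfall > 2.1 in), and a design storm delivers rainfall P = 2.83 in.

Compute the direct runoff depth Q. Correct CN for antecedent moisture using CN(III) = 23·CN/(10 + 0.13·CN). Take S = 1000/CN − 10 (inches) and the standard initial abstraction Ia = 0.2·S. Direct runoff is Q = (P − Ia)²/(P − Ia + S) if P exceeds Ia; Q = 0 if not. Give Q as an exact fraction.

CN(III) from CN(II)=71: (23·71)/(10 + 0.13·71) = 163300/1923 ≈ 84.919
Retention S: 1000/CN − 10 with CN=84.919 → S = 2900/1633 ≈ 1.776 in
Ia = 0.2S: 0.2·1.776 = 0.355 in (exactly 580/1633)
Since P=2.830 > Ia=0.355: effective rainfall P−Ia = 404139/163300 in
Q: (404139/163300)² ÷ (694139/163300) = 163328331321/113352898700 in (≈ 1.441 in)

Q = 163328331321/113352898700 in ≈ 1.441 in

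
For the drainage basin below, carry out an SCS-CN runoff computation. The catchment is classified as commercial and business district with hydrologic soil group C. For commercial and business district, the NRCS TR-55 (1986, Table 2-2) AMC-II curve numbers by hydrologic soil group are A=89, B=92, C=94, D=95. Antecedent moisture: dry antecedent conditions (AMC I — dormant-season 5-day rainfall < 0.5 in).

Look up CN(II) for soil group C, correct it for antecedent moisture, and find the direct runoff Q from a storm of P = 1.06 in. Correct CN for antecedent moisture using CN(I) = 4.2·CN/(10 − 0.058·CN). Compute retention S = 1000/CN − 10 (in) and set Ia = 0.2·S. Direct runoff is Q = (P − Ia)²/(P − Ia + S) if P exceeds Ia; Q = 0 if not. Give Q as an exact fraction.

NRCS table: commercial and business district, soil group C → CN(II) = 94
Adjust CN=94 to AMC I: 4.2·94/(10 − 0.058·94) → (1974/5) ÷ (1137/250) = 32900/379 ≈ 86.807
S = 1000/(32900/379) − 10 = 500/329 in ≈ 1.520 in
Initial abstraction Ia = S/5 = (500/329)/5 = 100/329 ≈ 0.304 in
Since P=1.060 > Ia=0.304: effective rainfall P−Ia = 12437/16450 in
Q = (12437/16450)²/((12437/16450) + 500/329) = (154678969/270602500)/(37437/16450) = 154678969/615838650 in ≈ 0.251 in

Q = 154678969/615838650 in ≈ 0.251 in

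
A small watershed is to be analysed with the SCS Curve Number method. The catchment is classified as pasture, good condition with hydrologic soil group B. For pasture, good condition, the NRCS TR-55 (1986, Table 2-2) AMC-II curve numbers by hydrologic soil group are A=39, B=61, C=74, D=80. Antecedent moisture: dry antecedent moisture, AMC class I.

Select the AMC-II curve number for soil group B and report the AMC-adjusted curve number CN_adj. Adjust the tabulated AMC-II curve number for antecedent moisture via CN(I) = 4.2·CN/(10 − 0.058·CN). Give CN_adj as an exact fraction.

CN_adj = 42700/1077 ≈ 39.647

NRCS table: pasture, good condition, soil group B → CN(II) = 61
Adjust CN=61 to AMC I: 4.2·61/(10 − 0.058·61) → (1281/5) ÷ (3231/500) = 42700/1077 ≈ 39.647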